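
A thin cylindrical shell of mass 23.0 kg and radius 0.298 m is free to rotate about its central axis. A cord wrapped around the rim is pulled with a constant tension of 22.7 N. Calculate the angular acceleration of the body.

I = MR² = (23.0)(0.298)² = 2.042 kg·m².
τ = F R = (22.7)(0.298) = 6.765 N·m.
Newton's second law for rotation, τ = Iα, gives α = τ/I = 6.765/2.042 = 3.312 rad/s².

α ≈ 3.31 rad/s²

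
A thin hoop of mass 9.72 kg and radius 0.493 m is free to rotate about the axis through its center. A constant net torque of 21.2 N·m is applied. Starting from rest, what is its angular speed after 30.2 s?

ω ≈ 271 rad/s

I = MR² = (9.72)(0.493)² = 2.362 kg·m².
α = τ/I = 21.2/2.362 = 8.974 rad/s².
ω = ω₀ + αt = 0 + (8.974)(30.2) = 271.0 rad/s.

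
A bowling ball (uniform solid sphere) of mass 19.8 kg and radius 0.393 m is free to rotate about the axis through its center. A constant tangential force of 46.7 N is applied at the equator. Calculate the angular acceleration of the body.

α ≈ 15.0 rad/s²

I = (2/5)MR² = (2/5)(19.8)(0.393)² = 1.223 kg·m².
τ = F R = (46.7)(0.393) = 18.35 N·m.
Newton's second law for rotation, τ = Iα, gives α = τ/I = 18.35/1.223 = 15.00 rad/s².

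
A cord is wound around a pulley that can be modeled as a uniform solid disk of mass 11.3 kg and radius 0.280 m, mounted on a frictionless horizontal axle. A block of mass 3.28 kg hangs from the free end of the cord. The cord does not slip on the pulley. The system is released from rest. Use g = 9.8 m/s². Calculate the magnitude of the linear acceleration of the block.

a ≈ 3.60 m/s²

I = ½MR² = (1/2)(11.3)(0.280)² = 0.4430 kg·m².
Block: mg − T = ma. Pulley: TR = Iα. No-slip: a = αR, so T = (I/R²)a = 5.650·a.
Then mg = (m + 5.650)a, so a = (3.28)(9.8)/(3.28 + 5.650) = 3.600 m/s².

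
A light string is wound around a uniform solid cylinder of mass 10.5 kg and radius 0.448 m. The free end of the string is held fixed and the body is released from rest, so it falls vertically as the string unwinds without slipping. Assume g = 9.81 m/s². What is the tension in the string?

Translation: Mg − T = Ma. Rotation about the center: TR = Iα with I = ½MR².
With a = αR: T = (I/R²)a = (1/2)M a, so Mg = (1 + 0.5000)Ma.
a = g/(1 + 0.5000) = 9.81/1.500 = 6.540 m/s².
T = 0.5000·M·a = (0.5000)(10.5)(6.540) = 34.34 N.

T ≈ 34.3 N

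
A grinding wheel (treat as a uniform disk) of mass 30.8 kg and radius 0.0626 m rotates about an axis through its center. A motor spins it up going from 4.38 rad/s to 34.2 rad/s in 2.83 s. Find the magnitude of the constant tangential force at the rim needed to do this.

F ≈ 10.2 N

I = ½MR² = (1/2)(30.8)(0.0626)² = 0.06035 kg·m².
α = Δω/Δt = (34.2 − 4.38)/2.83 = 10.54 rad/s².
The required torque is τ = Iα = (0.06035)(10.54) = 0.6359 N·m.
A tangential force at the rim gives τ = FR, so F = τ/R = 0.6359/0.0626 = 10.16 N.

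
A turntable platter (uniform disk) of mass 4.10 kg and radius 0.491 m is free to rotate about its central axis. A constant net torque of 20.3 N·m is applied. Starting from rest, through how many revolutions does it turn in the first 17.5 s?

I = ½MR² = (1/2)(4.10)(0.491)² = 0.4942 kg·m².
α = τ/I = 20.3/0.4942 = 41.08 rad/s².
θ = ½αt² = ½(41.08)(17.5)² = 6290 rad.
Revolutions = θ/(2π) = 1001.

≈ 1000 revolutions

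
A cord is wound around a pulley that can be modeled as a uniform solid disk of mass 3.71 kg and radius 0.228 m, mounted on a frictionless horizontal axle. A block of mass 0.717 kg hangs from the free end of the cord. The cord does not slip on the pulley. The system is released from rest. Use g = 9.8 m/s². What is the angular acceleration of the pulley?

I = ½MR² = (1/2)(3.71)(0.228)² = 0.09643 kg·m².
Block: mg − T = ma. Pulley: TR = Iα. No-slip: a = αR, so T = (I/R²)a = 1.855·a.
Then mg = (m + 1.855)a, so a = (0.717)(9.8)/(0.717 + 1.855) = 2.732 m/s².
α = a/R = 2.732/0.228 = 11.98 rad/s².

α ≈ 12.0 rad/s²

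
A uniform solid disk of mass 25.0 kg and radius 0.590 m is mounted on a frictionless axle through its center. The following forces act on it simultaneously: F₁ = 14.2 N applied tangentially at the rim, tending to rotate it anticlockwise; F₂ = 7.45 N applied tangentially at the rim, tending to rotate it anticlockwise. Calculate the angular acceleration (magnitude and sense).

I = ½MR² = (1/2)(25.0)(0.590)² = 4.351 kg·m².
Taking anticlockwise as positive: τ₁ = +(14.2)(0.590) = +8.378 N·m; τ₂ = +(7.45)(0.590) = +4.396 N·m.
Net torque τ = 12.77 N·m.
α = τ/I = 12.77/4.351 = 2.936 rad/s².

α ≈ 2.94 rad/s², anticlockwise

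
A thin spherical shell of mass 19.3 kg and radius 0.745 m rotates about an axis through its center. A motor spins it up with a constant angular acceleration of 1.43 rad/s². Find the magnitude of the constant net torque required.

I = (2/3)MR² = (2/3)(19.3)(0.745)² = 7.141 kg·m².
τ = Iα = (7.141)(1.430) = 10.21 N·m.

τ ≈ 10.2 N·m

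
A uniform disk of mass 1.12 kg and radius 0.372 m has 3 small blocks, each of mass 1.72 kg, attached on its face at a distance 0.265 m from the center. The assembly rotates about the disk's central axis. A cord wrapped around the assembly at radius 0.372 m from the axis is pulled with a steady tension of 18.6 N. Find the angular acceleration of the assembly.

α ≈ 15.7 rad/s²

I_disk = ½MR² = ½(1.12)(0.372)² = 0.07750 kg·m².
I_blocks = 3·m·r² = 3(1.72)(0.265)² = 0.3624 kg·m².
Total I = 0.4399 kg·m².
τ = F r = (18.6)(0.372) = 6.919 N·m.
α = τ/I = 6.919/0.4399 = 15.73 rad/s².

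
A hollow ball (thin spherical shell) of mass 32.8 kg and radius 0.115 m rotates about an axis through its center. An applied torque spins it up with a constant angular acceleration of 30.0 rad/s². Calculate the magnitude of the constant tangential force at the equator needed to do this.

F ≈ 75.4 N

I = (2/3)MR² = (2/3)(32.8)(0.115)² = 0.2892 kg·m².
The required torque is τ = Iα = (0.2892)(30.00) = 8.676 N·m.
A tangential force at the equator gives τ = FR, so F = τ/R = 8.676/0.115 = 75.44 N.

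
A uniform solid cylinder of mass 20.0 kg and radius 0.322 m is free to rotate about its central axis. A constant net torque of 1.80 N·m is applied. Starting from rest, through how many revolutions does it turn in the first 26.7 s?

I = ½MR² = (1/2)(20.0)(0.322)² = 1.037 kg·m².
α = τ/I = 1.80/1.037 = 1.736 rad/s².
θ = ½αt² = ½(1.736)(26.7)² = 618.8 rad.
Revolutions = θ/(2π) = 98.49.

≈ 98.5 revolutions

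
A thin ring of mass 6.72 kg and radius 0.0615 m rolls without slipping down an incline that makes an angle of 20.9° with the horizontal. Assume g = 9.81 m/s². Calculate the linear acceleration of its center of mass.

Translation along the incline: Mg sinθ − f = Ma.
Rotation about the center: fR = Iα with I = MR². No-slip gives a = αR, so f = (I/R²)a = M a.
Substituting: Mg sinθ = (1 + 1.000)Ma, so a = g sinθ/(1 + 1.000) = (9.81) sin 20.9° / 2.000 = 1.750 m/s².

a ≈ 1.75 m/s²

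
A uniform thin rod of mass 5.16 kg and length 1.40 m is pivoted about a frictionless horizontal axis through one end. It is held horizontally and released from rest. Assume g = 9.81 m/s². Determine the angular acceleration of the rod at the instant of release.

α ≈ 10.5 rad/s²

About the pivot, I = (1/3)ML² = (1/3)(5.16)(1.40)² = 3.371 kg·m².
The weight acts at the center, a distance L/2 = 0.7000 m from the pivot; τ = Mg(L/2) = 35.43 N·m.
α = τ/I = 35.43/3.371 = 10.51 rad/s².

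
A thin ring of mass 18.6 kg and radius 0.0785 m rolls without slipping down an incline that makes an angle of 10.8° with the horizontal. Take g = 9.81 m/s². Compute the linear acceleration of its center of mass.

a ≈ 0.919 m/s²

Translation along the incline: Mg sinθ − f = Ma.
Rotation about the center: fR = Iα with I = MR². No-slip gives a = αR, so f = (I/R²)a = M a.
Substituting: Mg sinθ = (1 + 1.000)Ma, so a = g sinθ/(1 + 1.000) = (9.81) sin 10.8° / 2.000 = 0.9191 m/s².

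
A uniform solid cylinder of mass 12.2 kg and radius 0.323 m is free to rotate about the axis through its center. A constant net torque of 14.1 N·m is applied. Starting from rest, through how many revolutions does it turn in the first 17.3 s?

I = ½MR² = (1/2)(12.2)(0.323)² = 0.6364 kg·m².
α = τ/I = 14.1/0.6364 = 22.16 rad/s².
θ = ½αt² = ½(22.16)(17.3)² = 3315 rad.
Revolutions = θ/(2π) = 527.7.

≈ 528 revolutions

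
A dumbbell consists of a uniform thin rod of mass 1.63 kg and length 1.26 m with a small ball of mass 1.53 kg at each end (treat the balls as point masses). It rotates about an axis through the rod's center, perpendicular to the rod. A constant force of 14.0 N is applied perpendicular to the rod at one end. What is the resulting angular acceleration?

α ≈ 6.17 rad/s²

I_rod = (1/12)ML² = (1/12)(1.63)(1.26)² = 0.2156 kg·m².
I_balls = 2·m·(L/2)² = 2(1.53)(0.6300)² = 1.215 kg·m².
Total I = 1.430 kg·m².
τ = F·(L/2) = (14.0)(0.630) = 8.820 N·m.
α = τ/I = 8.820/1.430 = 6.167 rad/s².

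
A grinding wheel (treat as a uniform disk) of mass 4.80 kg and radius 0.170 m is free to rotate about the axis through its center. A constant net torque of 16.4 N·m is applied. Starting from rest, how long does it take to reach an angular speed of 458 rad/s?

I = ½MR² = (1/2)(4.80)(0.170)² = 0.06936 kg·m².
α = τ/I = 16.4/0.06936 = 236.4 rad/s².
ω = αt ⇒ t = ω/α = 458/236.4 = 1.937 s.

t ≈ 1.94 s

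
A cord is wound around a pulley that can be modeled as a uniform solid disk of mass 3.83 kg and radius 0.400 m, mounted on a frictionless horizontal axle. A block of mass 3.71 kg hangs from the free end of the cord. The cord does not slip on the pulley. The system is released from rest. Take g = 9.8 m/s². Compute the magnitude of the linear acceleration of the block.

a ≈ 6.46 m/s²

I = ½MR² = (1/2)(3.83)(0.400)² = 0.3064 kg·m².
Block: mg − T = ma. Pulley: TR = Iα. No-slip: a = αR, so T = (I/R²)a = 1.915·a.
Then mg = (m + 1.915)a, so a = (3.71)(9.8)/(3.71 + 1.915) = 6.464 m/s².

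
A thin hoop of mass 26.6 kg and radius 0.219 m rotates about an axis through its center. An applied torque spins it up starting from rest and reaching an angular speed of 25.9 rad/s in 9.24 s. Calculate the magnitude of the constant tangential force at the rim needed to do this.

F ≈ 16.3 N

I = MR² = (26.6)(0.219)² = 1.276 kg·m².
α = Δω/Δt = (25.9 − 0)/9.24 = 2.803 rad/s².
The required torque is τ = Iα = (1.276)(2.803) = 3.576 N·m.
A tangential force at the rim gives τ = FR, so F = τ/R = 3.576/0.219 = 16.33 N.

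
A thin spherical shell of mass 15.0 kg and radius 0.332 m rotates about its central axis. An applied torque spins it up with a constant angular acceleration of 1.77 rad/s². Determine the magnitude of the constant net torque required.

I = (2/3)MR² = (2/3)(15.0)(0.332)² = 1.102 kg·m².
τ = Iα = (1.102)(1.770) = 1.951 N·m.

τ ≈ 1.95 N·m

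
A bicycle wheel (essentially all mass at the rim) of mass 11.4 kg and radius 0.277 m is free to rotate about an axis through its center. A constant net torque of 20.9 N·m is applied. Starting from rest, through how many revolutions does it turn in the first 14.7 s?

≈ 411 revolutions

I = MR² = (11.4)(0.277)² = 0.8747 kg·m².
α = τ/I = 20.9/0.8747 = 23.89 rad/s².
θ = ½αt² = ½(23.89)(14.7)² = 2582 rad.
Revolutions = θ/(2π) = 410.9.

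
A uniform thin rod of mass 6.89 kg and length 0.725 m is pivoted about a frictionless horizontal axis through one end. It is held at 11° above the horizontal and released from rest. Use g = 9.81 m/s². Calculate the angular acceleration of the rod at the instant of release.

α ≈ 19.9 rad/s²

About the pivot, I = (1/3)ML² = (1/3)(6.89)(0.725)² = 1.207 kg·m².
The weight acts at the center, a distance L/2 = 0.3625 m from the pivot; τ = Mg(L/2) cos 11° = 24.05 N·m.
α = τ/I = 24.05/1.207 = 19.92 rad/s².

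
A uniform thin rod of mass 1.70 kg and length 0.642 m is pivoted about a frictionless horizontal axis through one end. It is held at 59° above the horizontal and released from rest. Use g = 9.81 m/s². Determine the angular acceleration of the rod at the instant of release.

About the pivot, I = (1/3)ML² = (1/3)(1.70)(0.642)² = 0.2336 kg·m².
The weight acts at the center, a distance L/2 = 0.3210 m from the pivot; τ = Mg(L/2) cos 59° = 2.757 N·m.
α = τ/I = 2.757/0.2336 = 11.80 rad/s².

α ≈ 11.8 rad/s²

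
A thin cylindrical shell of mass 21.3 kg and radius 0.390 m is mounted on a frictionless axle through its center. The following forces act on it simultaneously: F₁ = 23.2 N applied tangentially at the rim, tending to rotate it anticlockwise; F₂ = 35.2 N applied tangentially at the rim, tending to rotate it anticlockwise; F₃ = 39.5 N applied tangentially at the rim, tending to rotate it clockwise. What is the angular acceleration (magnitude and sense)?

I = MR² = (21.3)(0.390)² = 3.240 kg·m².
Taking anticlockwise as positive: τ₁ = +(23.2)(0.390) = +9.048 N·m; τ₂ = +(35.2)(0.390) = +13.73 N·m; τ₃ = −(39.5)(0.390) = −15.41 N·m.
Net torque τ = 7.371 N·m.
α = τ/I = 7.371/3.240 = 2.275 rad/s².

α ≈ 2.28 rad/s², anticlockwise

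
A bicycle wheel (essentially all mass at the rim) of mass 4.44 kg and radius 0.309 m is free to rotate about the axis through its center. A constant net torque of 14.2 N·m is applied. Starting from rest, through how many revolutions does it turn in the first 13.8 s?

I = MR² = (4.44)(0.309)² = 0.4239 kg·m².
α = τ/I = 14.2/0.4239 = 33.50 rad/s².
θ = ½αt² = ½(33.50)(13.8)² = 3189 rad.
Revolutions = θ/(2π) = 507.6.

≈ 508 revolutions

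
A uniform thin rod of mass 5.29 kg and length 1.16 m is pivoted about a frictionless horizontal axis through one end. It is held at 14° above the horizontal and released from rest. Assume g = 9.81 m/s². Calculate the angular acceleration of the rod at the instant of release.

α ≈ 12.3 rad/s²

About the pivot, I = (1/3)ML² = (1/3)(5.29)(1.16)² = 2.373 kg·m².
The weight acts at the center, a distance L/2 = 0.5800 m from the pivot; τ = Mg(L/2) cos 14° = 29.20 N·m.
α = τ/I = 29.20/2.373 = 12.31 rad/s².
(Equivalently α = (3g/(2L)) cos 14° = 12.31 rad/s².)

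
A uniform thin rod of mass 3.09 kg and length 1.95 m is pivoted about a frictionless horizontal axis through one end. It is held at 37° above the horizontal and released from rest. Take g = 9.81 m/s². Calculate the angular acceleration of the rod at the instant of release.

About the pivot, I = (1/3)ML² = (1/3)(3.09)(1.95)² = 3.917 kg·m².
The weight acts at the center, a distance L/2 = 0.9750 m from the pivot; τ = Mg(L/2) cos 37° = 23.60 N·m.
α = τ/I = 23.60/3.917 = 6.027 rad/s².
(Equivalently α = (3g/(2L)) cos 37° = 6.027 rad/s².)

α ≈ 6.03 rad/s²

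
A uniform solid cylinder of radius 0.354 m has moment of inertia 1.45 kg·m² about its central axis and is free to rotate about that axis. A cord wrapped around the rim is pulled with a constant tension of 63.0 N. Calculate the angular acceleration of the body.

τ = F R = (63.0)(0.354) = 22.30 N·m.
Newton's second law for rotation, τ = Iα, gives α = τ/I = 22.30/1.450 = 15.38 rad/s².

α ≈ 15.4 rad/s²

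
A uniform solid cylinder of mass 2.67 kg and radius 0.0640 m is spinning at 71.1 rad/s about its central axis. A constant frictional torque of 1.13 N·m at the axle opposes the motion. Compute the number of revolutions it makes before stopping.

≈ 1.95 revolutions

I = ½MR² = (1/2)(2.67)(0.0640)² = 0.005468 kg·m².
The net torque has magnitude 1.13 N·m, opposing ω.
|α| = τ/I = 1.130/0.005468 = 206.7 rad/s² (deceleration).
ω² = ω₀² − 2|α|θ with ω = 0 ⇒ θ = ω₀²/(2|α|) = 12.23 rad = 1.947 rev.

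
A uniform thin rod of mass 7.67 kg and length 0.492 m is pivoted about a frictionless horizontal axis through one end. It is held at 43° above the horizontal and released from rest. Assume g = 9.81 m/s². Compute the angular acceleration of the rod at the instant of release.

α ≈ 21.9 rad/s²

About the pivot, I = (1/3)ML² = (1/3)(7.67)(0.492)² = 0.6189 kg·m².
The weight acts at the center, a distance L/2 = 0.2460 m from the pivot; τ = Mg(L/2) cos 43° = 13.54 N·m.
α = τ/I = 13.54/0.6189 = 21.87 rad/s².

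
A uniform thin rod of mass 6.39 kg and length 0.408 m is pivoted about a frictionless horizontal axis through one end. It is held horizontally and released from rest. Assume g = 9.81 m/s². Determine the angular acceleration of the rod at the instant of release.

α ≈ 36.1 rad/s²

About the pivot, I = (1/3)ML² = (1/3)(6.39)(0.408)² = 0.3546 kg·m².
The weight acts at the center, a distance L/2 = 0.2040 m from the pivot; τ = Mg(L/2) = 12.79 N·m.
α = τ/I = 12.79/0.3546 = 36.07 rad/s².
(Equivalently α = (3g/(2L)) = 36.07 rad/s².)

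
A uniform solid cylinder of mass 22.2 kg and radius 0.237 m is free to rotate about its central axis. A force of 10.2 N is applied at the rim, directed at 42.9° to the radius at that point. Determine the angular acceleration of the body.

I = ½MR² = (1/2)(22.2)(0.237)² = 0.6235 kg·m².
Only the tangential component produces torque: τ = F R sinθ = (10.2)(0.237) sin 42.9° = 1.646 N·m.
Newton's second law for rotation, τ = Iα, gives α = τ/I = 1.646/0.6235 = 2.639 rad/s².

α ≈ 2.64 rad/s²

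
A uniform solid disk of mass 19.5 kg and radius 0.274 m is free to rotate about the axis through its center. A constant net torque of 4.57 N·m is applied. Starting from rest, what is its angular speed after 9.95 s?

ω ≈ 62.1 rad/s

I = ½MR² = (1/2)(19.5)(0.274)² = 0.7320 kg·m².
α = τ/I = 4.57/0.7320 = 6.243 rad/s².
ω = ω₀ + αt = 0 + (6.243)(9.95) = 62.12 rad/s.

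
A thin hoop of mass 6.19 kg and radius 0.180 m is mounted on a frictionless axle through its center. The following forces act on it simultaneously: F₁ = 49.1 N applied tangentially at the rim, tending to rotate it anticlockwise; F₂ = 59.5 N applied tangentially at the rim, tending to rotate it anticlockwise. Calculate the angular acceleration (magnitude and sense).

α ≈ 97.5 rad/s², anticlockwise

I = MR² = (6.19)(0.180)² = 0.2006 kg·m².
Taking anticlockwise as positive: τ₁ = +(49.1)(0.180) = +8.838 N·m; τ₂ = +(59.5)(0.180) = +10.71 N·m.
Net torque τ = 19.55 N·m.
α = τ/I = 19.55/0.2006 = 97.47 rad/s².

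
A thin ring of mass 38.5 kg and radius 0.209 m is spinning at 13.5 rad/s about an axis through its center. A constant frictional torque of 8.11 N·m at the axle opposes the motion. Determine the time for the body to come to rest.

I = MR² = (38.5)(0.209)² = 1.682 kg·m².
The net torque has magnitude 8.11 N·m, opposing ω.
|α| = τ/I = 8.110/1.682 = 4.822 rad/s² (deceleration).
0 = ω₀ − |α|t ⇒ t = ω₀/|α| = 13.5/4.822 = 2.799 s.

t ≈ 2.80 s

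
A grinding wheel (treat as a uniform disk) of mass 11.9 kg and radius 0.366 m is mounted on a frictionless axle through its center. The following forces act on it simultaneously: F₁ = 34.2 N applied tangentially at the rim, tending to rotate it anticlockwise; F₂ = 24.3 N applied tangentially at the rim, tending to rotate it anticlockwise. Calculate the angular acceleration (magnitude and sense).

I = ½MR² = (1/2)(11.9)(0.366)² = 0.7970 kg·m².
Taking anticlockwise as positive: τ₁ = +(34.2)(0.366) = +12.52 N·m; τ₂ = +(24.3)(0.366) = +8.894 N·m.
Net torque τ = 21.41 N·m.
α = τ/I = 21.41/0.7970 = 26.86 rad/s².

α ≈ 26.9 rad/s², anticlockwise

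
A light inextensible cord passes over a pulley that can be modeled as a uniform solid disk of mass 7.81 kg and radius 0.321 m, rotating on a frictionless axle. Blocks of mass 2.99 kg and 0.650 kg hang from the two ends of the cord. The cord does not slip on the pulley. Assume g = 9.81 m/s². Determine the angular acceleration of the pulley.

I = ½MR² = (1/2)(7.81)(0.321)² = 0.4024 kg·m².
Heavier block: m₁g − T₁ = m₁a. Lighter block: T₂ − m₂g = m₂a.
Pulley: (T₁ − T₂)R = Iα = I(a/R), so T₁ − T₂ = (I/R²)a = (1/2)M_p a = 3.905·a.
Adding the three: (m₁ − m₂)g = (m₁ + m₂ + 3.905)a, so a = (2.99 − 0.650)(9.81)/(2.99 + 0.650 + 3.905) = 3.042 m/s².
α = a/R = 3.042/0.321 = 9.478 rad/s².

α ≈ 9.48 rad/s²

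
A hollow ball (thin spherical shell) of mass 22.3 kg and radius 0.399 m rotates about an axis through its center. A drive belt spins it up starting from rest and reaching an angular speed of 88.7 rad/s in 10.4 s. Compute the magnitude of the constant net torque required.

τ ≈ 20.2 N·m

I = (2/3)MR² = (2/3)(22.3)(0.399)² = 2.367 kg·m².
α = Δω/Δt = (88.7 − 0)/10.4 = 8.529 rad/s².
τ = Iα = (2.367)(8.529) = 20.19 N·m.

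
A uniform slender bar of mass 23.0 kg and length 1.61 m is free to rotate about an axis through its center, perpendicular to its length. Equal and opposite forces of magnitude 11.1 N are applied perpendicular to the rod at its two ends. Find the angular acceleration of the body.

I = (1/12)ML² = (1/12)(23.0)(1.61)² = 4.968 kg·m².
The couple gives τ = F·(L/2) + F·(L/2) = F L = (11.1)(1.61) = 17.87 N·m.
Newton's second law for rotation, τ = Iα, gives α = τ/I = 17.87/4.968 = 3.597 rad/s².

α ≈ 3.60 rad/s²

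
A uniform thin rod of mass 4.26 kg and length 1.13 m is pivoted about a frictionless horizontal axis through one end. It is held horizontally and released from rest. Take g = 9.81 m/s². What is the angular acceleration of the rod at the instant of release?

About the pivot, I = (1/3)ML² = (1/3)(4.26)(1.13)² = 1.813 kg·m².
The weight acts at the center, a distance L/2 = 0.5650 m from the pivot; τ = Mg(L/2) = 23.61 N·m.
α = τ/I = 23.61/1.813 = 13.02 rad/s².
(Equivalently α = (3g/(2L)) = 13.02 rad/s².)

α ≈ 13.0 rad/s²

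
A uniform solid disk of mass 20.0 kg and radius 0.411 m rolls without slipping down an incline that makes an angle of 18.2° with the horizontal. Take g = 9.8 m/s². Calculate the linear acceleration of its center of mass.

a ≈ 2.04 m/s²

Translation along the incline: Mg sinθ − f = Ma.
Rotation about the center: fR = Iα with I = ½MR². No-slip gives a = αR, so f = (I/R²)a = (1/2)M a.
Substituting: Mg sinθ = (1 + 0.5000)Ma, so a = g sinθ/(1 + 0.5000) = (9.8) sin 18.2° / 1.500 = 2.041 m/s².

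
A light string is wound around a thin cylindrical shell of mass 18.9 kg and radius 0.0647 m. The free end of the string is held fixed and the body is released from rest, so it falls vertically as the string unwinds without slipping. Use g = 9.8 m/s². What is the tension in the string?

T ≈ 92.6 N

Translation: Mg − T = Ma. Rotation about the center: TR = Iα with I = MR².
With a = αR: T = (I/R²)a = M a, so Mg = (1 + 1.000)Ma.
a = g/(1 + 1.000) = 9.8/2.000 = 4.900 m/s².
T = 1.000·M·a = (1.000)(18.9)(4.900) = 92.61 N.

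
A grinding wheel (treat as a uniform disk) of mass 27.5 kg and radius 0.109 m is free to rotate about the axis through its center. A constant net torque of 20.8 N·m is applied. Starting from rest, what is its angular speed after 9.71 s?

ω ≈ 1240 rad/s

I = ½MR² = (1/2)(27.5)(0.109)² = 0.1634 kg·m².
α = τ/I = 20.8/0.1634 = 127.3 rad/s².
ω = ω₀ + αt = 0 + (127.3)(9.71) = 1236 rad/s.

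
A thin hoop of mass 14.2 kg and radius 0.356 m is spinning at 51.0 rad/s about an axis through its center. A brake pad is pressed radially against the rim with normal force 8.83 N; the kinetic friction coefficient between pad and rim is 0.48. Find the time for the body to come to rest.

t ≈ 60.8 s

I = MR² = (14.2)(0.356)² = 1.800 kg·m².
Friction force f = μN = (0.48)(8.83) = 4.238 N at the rim; torque magnitude τ = fR = 1.509 N·m, opposing ω.
|α| = τ/I = 1.509/1.800 = 0.8384 rad/s² (deceleration).
0 = ω₀ − |α|t ⇒ t = ω₀/|α| = 51.0/0.8384 = 60.83 s.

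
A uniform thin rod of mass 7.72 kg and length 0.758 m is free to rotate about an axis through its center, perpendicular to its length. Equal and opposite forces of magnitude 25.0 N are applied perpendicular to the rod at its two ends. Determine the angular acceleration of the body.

I = (1/12)ML² = (1/12)(7.72)(0.758)² = 0.3696 kg·m².
The couple gives τ = F·(L/2) + F·(L/2) = F L = (25.0)(0.758) = 18.95 N·m.
Newton's second law for rotation, τ = Iα, gives α = τ/I = 18.95/0.3696 = 51.27 rad/s².

α ≈ 51.3 rad/s²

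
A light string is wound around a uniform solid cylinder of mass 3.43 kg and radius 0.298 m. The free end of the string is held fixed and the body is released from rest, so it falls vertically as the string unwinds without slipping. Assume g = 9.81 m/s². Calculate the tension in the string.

T ≈ 11.2 N

Translation: Mg − T = Ma. Rotation about the center: TR = Iα with I = ½MR².
With a = αR: T = (I/R²)a = (1/2)M a, so Mg = (1 + 0.5000)Ma.
a = g/(1 + 0.5000) = 9.81/1.500 = 6.540 m/s².
T = 0.5000·M·a = (0.5000)(3.43)(6.540) = 11.22 N.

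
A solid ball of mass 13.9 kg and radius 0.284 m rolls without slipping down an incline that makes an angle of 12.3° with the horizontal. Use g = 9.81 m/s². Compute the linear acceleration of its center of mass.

a ≈ 1.49 m/s²

Translation along the incline: Mg sinθ − f = Ma.
Rotation about the center: fR = Iα with I = (2/5)MR². No-slip gives a = αR, so f = (I/R²)a = (2/5)M a.
Substituting: Mg sinθ = (1 + 0.4000)Ma, so a = g sinθ/(1 + 0.4000) = (9.81) sin 12.3° / 1.400 = 1.493 m/s².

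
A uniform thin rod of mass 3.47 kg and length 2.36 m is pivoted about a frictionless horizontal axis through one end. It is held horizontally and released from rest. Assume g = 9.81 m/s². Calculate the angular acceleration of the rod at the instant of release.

About the pivot, I = (1/3)ML² = (1/3)(3.47)(2.36)² = 6.442 kg·m².
The weight acts at the center, a distance L/2 = 1.180 m from the pivot; τ = Mg(L/2) = 40.17 N·m.
α = τ/I = 40.17/6.442 = 6.235 rad/s².

α ≈ 6.24 rad/s²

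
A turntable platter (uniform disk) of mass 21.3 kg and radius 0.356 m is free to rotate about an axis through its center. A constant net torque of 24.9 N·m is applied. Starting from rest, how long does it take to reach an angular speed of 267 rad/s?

t ≈ 14.5 s

I = ½MR² = (1/2)(21.3)(0.356)² = 1.350 kg·m².
α = τ/I = 24.9/1.350 = 18.45 rad/s².
ω = αt ⇒ t = ω/α = 267/18.45 = 14.47 s.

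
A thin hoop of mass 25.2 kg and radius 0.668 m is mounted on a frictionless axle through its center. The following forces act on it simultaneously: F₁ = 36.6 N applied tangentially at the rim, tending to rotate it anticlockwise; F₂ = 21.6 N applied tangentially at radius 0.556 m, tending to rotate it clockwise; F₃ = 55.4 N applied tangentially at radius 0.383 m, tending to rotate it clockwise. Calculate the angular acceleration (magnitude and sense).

α ≈ 0.781 rad/s², clockwise

I = MR² = (25.2)(0.668)² = 11.24 kg·m².
Taking anticlockwise as positive: τ₁ = +(36.6)(0.668) = +24.45 N·m; τ₂ = −(21.6)(0.556) = −12.01 N·m; τ₃ = −(55.4)(0.383) = −21.22 N·m.
Net torque τ = -8.779 N·m.
α = τ/I = -8.779/11.24 = -0.7807 rad/s².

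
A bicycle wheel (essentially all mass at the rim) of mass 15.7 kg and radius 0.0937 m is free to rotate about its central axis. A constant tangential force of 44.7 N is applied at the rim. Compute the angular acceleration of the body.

I = MR² = (15.7)(0.0937)² = 0.1378 kg·m².
τ = F R = (44.7)(0.0937) = 4.188 N·m.
Newton's second law for rotation, τ = Iα, gives α = τ/I = 4.188/0.1378 = 30.39 rad/s².

α ≈ 30.4 rad/s²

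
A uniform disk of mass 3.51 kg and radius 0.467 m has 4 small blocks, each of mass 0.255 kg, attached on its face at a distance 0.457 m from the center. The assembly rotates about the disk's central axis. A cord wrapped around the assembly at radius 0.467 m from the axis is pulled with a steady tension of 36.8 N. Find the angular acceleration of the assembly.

I_disk = ½MR² = ½(3.51)(0.467)² = 0.3827 kg·m².
I_blocks = 4·m·r² = 4(0.255)(0.457)² = 0.2130 kg·m².
Total I = 0.5958 kg·m².
τ = F r = (36.8)(0.467) = 17.19 N·m.
α = τ/I = 17.19/0.5958 = 28.85 rad/s².

α ≈ 28.8 rad/s²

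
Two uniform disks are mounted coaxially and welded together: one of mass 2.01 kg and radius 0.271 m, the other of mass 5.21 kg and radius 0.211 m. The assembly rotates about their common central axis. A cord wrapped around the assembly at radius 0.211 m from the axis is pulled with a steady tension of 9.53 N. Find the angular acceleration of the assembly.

α ≈ 10.6 rad/s²

I = ½M₁R₁² + ½M₂R₂² = ½(2.01)(0.271)² + ½(5.21)(0.211)² = 0.1898 kg·m².
τ = F r = (9.53)(0.211) = 2.011 N·m.
α = τ/I = 2.011/0.1898 = 10.60 rad/s².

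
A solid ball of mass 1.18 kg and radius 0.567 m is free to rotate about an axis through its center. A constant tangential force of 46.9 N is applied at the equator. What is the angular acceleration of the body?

I = (2/5)MR² = (2/5)(1.18)(0.567)² = 0.1517 kg·m².
τ = F R = (46.9)(0.567) = 26.59 N·m.
Newton's second law for rotation, τ = Iα, gives α = τ/I = 26.59/0.1517 = 175.2 rad/s².

α ≈ 175 rad/s²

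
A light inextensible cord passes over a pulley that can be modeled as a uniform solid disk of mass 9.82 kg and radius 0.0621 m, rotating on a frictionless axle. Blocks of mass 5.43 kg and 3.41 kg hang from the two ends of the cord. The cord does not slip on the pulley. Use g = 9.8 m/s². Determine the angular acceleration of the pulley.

α ≈ 23.2 rad/s²

I = ½MR² = (1/2)(9.82)(0.0621)² = 0.01893 kg·m².
Heavier block: m₁g − T₁ = m₁a. Lighter block: T₂ − m₂g = m₂a.
Pulley: (T₁ − T₂)R = Iα = I(a/R), so T₁ − T₂ = (I/R²)a = (1/2)M_p a = 4.910·a.
Adding the three: (m₁ − m₂)g = (m₁ + m₂ + 4.910)a, so a = (5.43 − 3.41)(9.8)/(5.43 + 3.41 + 4.910) = 1.440 m/s².
α = a/R = 1.440/0.0621 = 23.18 rad/s².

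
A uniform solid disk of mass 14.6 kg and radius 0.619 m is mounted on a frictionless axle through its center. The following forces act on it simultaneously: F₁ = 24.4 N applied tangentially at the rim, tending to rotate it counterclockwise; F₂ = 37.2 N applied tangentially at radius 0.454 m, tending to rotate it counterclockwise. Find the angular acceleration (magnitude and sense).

α ≈ 11.4 rad/s², counterclockwise

I = ½MR² = (1/2)(14.6)(0.619)² = 2.797 kg·m².
Taking counterclockwise as positive: τ₁ = +(24.4)(0.619) = +15.10 N·m; τ₂ = +(37.2)(0.454) = +16.89 N·m.
Net torque τ = 31.99 N·m.
α = τ/I = 31.99/2.797 = 11.44 rad/s².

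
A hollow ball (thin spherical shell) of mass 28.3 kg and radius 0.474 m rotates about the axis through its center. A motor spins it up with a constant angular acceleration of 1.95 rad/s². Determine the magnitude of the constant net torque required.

I = (2/3)MR² = (2/3)(28.3)(0.474)² = 4.239 kg·m².
τ = Iα = (4.239)(1.950) = 8.266 N·m.

τ ≈ 8.27 N·m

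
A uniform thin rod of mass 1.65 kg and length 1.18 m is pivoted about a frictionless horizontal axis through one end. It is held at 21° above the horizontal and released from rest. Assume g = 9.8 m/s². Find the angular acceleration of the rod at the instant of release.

α ≈ 11.6 rad/s²

About the pivot, I = (1/3)ML² = (1/3)(1.65)(1.18)² = 0.7658 kg·m².
The weight acts at the center, a distance L/2 = 0.5900 m from the pivot; τ = Mg(L/2) cos 21° = 8.907 N·m.
α = τ/I = 8.907/0.7658 = 11.63 rad/s².
(Equivalently α = (3g/(2L)) cos 21° = 11.63 rad/s².)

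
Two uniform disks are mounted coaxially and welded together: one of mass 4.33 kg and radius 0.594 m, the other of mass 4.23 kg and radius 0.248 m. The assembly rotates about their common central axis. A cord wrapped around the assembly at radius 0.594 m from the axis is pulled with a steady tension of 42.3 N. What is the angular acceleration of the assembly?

I = ½M₁R₁² + ½M₂R₂² = ½(4.33)(0.594)² + ½(4.23)(0.248)² = 0.8940 kg·m².
τ = F r = (42.3)(0.594) = 25.13 N·m.
α = τ/I = 25.13/0.8940 = 28.11 rad/s².

α ≈ 28.1 rad/s²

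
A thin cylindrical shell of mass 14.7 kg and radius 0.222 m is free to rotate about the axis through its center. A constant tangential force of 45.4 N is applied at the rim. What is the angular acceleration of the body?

α ≈ 13.9 rad/s²

I = MR² = (14.7)(0.222)² = 0.7245 kg·m².
τ = F R = (45.4)(0.222) = 10.08 N·m.
Newton's second law for rotation, τ = Iα, gives α = τ/I = 10.08/0.7245 = 13.91 rad/s².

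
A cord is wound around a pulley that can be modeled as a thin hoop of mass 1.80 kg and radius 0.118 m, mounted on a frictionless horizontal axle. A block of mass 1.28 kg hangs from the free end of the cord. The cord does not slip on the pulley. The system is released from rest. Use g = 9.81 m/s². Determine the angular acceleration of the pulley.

I = MR² = (1.80)(0.118)² = 0.02506 kg·m².
Block: mg − T = ma. Pulley: TR = Iα. No-slip: a = αR, so T = (I/R²)a = 1.800·a.
Then mg = (m + 1.800)a, so a = (1.28)(9.81)/(1.28 + 1.800) = 4.077 m/s².
α = a/R = 4.077/0.118 = 34.55 rad/s².

α ≈ 34.5 rad/s²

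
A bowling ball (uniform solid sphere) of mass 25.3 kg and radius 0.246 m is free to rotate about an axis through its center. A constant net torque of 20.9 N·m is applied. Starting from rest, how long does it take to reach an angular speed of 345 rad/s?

I = (2/5)MR² = (2/5)(25.3)(0.246)² = 0.6124 kg·m².
α = τ/I = 20.9/0.6124 = 34.13 rad/s².
ω = αt ⇒ t = ω/α = 345/34.13 = 10.11 s.

t ≈ 10.1 s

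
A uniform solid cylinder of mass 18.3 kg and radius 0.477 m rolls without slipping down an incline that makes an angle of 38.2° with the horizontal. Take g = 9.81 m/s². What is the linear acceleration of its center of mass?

Translation along the incline: Mg sinθ − f = Ma.
Rotation about the center: fR = Iα with I = ½MR². No-slip gives a = αR, so f = (I/R²)a = (1/2)M a.
Substituting: Mg sinθ = (1 + 0.5000)Ma, so a = g sinθ/(1 + 0.5000) = (9.81) sin 38.2° / 1.500 = 4.044 m/s².

a ≈ 4.04 m/s²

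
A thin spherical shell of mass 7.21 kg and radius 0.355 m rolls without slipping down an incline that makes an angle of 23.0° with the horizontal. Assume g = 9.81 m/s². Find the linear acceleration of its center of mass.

a ≈ 2.30 m/s²

Translation along the incline: Mg sinθ − f = Ma.
Rotation about the center: fR = Iα with I = (2/3)MR². No-slip gives a = αR, so f = (I/R²)a = (2/3)M a.
Substituting: Mg sinθ = (1 + 0.6667)Ma, so a = g sinθ/(1 + 0.6667) = (9.81) sin 23.0° / 1.667 = 2.300 m/s².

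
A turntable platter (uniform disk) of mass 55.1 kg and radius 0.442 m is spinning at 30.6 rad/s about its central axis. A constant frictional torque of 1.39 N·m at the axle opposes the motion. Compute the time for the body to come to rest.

I = ½MR² = (1/2)(55.1)(0.442)² = 5.382 kg·m².
The net torque has magnitude 1.39 N·m, opposing ω.
|α| = τ/I = 1.390/5.382 = 0.2583 rad/s² (deceleration).
0 = ω₀ − |α|t ⇒ t = ω₀/|α| = 30.6/0.2583 = 118.5 s.

t ≈ 118 s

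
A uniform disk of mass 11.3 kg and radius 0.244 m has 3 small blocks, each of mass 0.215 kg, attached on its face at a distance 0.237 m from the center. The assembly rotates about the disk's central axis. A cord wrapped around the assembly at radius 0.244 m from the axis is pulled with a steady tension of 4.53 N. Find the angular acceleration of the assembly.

I_disk = ½MR² = ½(11.3)(0.244)² = 0.3364 kg·m².
I_blocks = 3·m·r² = 3(0.215)(0.237)² = 0.03623 kg·m².
Total I = 0.3726 kg·m².
τ = F r = (4.53)(0.244) = 1.105 N·m.
α = τ/I = 1.105/0.3726 = 2.966 rad/s².

α ≈ 2.97 rad/s²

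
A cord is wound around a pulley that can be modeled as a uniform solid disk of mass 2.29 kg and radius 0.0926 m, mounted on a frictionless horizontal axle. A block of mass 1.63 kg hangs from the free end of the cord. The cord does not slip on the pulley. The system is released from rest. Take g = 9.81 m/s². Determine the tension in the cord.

T ≈ 6.60 N

I = ½MR² = (1/2)(2.29)(0.0926)² = 0.009818 kg·m².
Block: mg − T = ma. Pulley: TR = Iα. No-slip: a = αR, so T = (I/R²)a = 1.145·a.
Then mg = (m + 1.145)a, so a = (1.63)(9.81)/(1.63 + 1.145) = 5.762 m/s².
T = 1.145·a = 6.598 N.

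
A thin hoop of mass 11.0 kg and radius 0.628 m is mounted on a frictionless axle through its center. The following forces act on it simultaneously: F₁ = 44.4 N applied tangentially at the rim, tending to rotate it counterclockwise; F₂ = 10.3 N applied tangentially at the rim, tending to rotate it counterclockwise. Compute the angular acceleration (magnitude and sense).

α ≈ 7.92 rad/s², counterclockwise

I = MR² = (11.0)(0.628)² = 4.338 kg·m².
Taking counterclockwise as positive: τ₁ = +(44.4)(0.628) = +27.88 N·m; τ₂ = +(10.3)(0.628) = +6.468 N·m.
Net torque τ = 34.35 N·m.
α = τ/I = 34.35/4.338 = 7.918 rad/s².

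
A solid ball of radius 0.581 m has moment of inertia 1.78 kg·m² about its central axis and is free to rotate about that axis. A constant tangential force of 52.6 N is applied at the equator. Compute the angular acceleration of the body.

α ≈ 17.2 rad/s²

τ = F R = (52.6)(0.581) = 30.56 N·m.
From τ = Iα: α = 30.56/1.780 = 17.17 rad/s².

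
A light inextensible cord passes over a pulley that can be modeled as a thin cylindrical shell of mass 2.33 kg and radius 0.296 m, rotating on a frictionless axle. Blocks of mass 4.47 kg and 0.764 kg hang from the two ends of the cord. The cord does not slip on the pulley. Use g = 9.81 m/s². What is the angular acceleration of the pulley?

I = MR² = (2.33)(0.296)² = 0.2041 kg·m².
Heavier block: m₁g − T₁ = m₁a. Lighter block: T₂ − m₂g = m₂a.
Pulley: (T₁ − T₂)R = Iα = I(a/R), so T₁ − T₂ = (I/R²)a = 1·M_p a = 2.330·a.
Adding the three: (m₁ − m₂)g = (m₁ + m₂ + 2.330)a, so a = (4.47 − 0.764)(9.81)/(4.47 + 0.764 + 2.330) = 4.806 m/s².
α = a/R = 4.806/0.296 = 16.24 rad/s².

α ≈ 16.2 rad/s²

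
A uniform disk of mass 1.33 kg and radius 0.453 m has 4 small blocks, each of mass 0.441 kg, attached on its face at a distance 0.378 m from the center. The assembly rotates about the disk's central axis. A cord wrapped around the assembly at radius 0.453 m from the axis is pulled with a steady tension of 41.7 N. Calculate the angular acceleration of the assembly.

I_disk = ½MR² = ½(1.33)(0.453)² = 0.1365 kg·m².
I_blocks = 4·m·r² = 4(0.441)(0.378)² = 0.2520 kg·m².
Total I = 0.3885 kg·m².
τ = F r = (41.7)(0.453) = 18.89 N·m.
α = τ/I = 18.89/0.3885 = 48.62 rad/s².

α ≈ 48.6 rad/s²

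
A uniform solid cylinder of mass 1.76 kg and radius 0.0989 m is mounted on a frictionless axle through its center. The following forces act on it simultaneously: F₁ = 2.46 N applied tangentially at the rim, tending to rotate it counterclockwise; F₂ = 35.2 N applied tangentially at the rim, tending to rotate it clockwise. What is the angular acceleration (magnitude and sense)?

α ≈ 376 rad/s², clockwise

I = ½MR² = (1/2)(1.76)(0.0989)² = 0.008607 kg·m².
Taking counterclockwise as positive: τ₁ = +(2.46)(0.0989) = +0.2433 N·m; τ₂ = −(35.2)(0.0989) = −3.481 N·m.
Net torque τ = -3.238 N·m.
α = τ/I = -3.238/0.008607 = -376.2 rad/s².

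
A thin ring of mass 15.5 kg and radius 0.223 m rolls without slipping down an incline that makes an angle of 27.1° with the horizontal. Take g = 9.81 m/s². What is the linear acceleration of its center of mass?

Translation along the incline: Mg sinθ − f = Ma.
Rotation about the center: fR = Iα with I = MR². No-slip gives a = αR, so f = (I/R²)a = M a.
Substituting: Mg sinθ = (1 + 1.000)Ma, so a = g sinθ/(1 + 1.000) = (9.81) sin 27.1° / 2.000 = 2.234 m/s².

a ≈ 2.23 m/s²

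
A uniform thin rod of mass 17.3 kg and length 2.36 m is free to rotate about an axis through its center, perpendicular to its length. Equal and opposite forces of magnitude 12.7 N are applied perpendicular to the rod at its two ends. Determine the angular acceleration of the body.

I = (1/12)ML² = (1/12)(17.3)(2.36)² = 8.030 kg·m².
The couple gives τ = F·(L/2) + F·(L/2) = F L = (12.7)(2.36) = 29.97 N·m.
Newton's second law for rotation, τ = Iα, gives α = τ/I = 29.97/8.030 = 3.733 rad/s².

α ≈ 3.73 rad/s²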